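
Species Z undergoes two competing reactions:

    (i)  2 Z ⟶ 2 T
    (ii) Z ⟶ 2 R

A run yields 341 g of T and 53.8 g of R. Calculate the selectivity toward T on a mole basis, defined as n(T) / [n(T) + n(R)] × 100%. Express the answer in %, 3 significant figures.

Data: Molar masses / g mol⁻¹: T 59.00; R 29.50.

n(T) = 341 / 59.00 = 5.780 mol
n(R) = 53.8 / 29.50 = 1.824 mol
selectivity = 5.780/(5.780+1.824) × 100 = 76.01 %

76.0 %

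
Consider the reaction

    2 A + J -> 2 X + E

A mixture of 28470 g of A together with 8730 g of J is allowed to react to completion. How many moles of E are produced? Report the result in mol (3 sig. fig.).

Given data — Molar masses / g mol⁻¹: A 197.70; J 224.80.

38.8 mol

n(A) = 28470 / 197.70 = 144.0 mol
n(J) = 8730 / 224.80 = 38.83 mol
n/ν → A: 72.00, J: 38.83; J is limiting.
n(E) = (1/1) × 38.83 = 38.83 mol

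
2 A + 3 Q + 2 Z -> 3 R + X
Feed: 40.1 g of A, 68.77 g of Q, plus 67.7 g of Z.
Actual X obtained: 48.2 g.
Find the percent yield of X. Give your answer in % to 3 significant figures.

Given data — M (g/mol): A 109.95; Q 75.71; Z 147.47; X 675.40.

n(A) = 40.10 / 109.95 = 0.3647 mol
n(Q) = 68.77 / 75.71 = 0.9083 mol
n(Z) = 67.70 / 147.47 = 0.4591 mol
n/ν for A = 0.3647/2 = 0.1824
n/ν for Q = 0.9083/3 = 0.3028
n/ν for Z = 0.4591/2 = 0.2296
Smallest n/ν is A → limiting reagent.
theoretical n(X) = (1/2) × 0.3647 = 0.1824 mol → 123.2 g
% yield = 48.2 / 123.2 × 100 = 39.12 %

39.1 %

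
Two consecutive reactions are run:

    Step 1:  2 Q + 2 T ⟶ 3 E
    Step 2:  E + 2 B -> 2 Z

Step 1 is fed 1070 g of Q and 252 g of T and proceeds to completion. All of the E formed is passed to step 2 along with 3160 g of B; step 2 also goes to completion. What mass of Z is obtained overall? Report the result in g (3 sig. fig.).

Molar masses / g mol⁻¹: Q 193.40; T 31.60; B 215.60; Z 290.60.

4260 g

Step 1:
n(Q) = 1070 / 193.40 = 5.533 mol
n(T) = 252.0 / 31.60 = 7.975 mol
n/ν for Q = 5.533/2 = 2.767
n/ν for T = 7.975/2 = 3.988
Smallest n/ν is Q → limiting reagent.
n(E) produced = (3/2) × 5.533 = 8.300 mol
Step 2:
n(E) available = 8.300 mol
n(B) = 3160 / 215.60 = 14.66 mol
n/ν for E = 8.300/1 = 8.300
n/ν for B = 14.66/2 = 7.330
Smallest n/ν is B → limiting reagent.
n(Z) = (2/2) × 14.66 = 14.66 mol
mass = 14.66 × 290.60 = 4260 g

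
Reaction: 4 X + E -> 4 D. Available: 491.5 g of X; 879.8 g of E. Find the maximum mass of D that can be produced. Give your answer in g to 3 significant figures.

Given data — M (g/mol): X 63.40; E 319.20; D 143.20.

n(X) = 491.5 / 63.40 = 7.752 mol
n(E) = 879.8 / 319.20 = 2.756 mol
n/ν → X: 1.938, E: 2.756; X is limiting.
n(D) = (4/4) × 7.752 = 7.752 mol
mass = 7.752 × 143.20 = 1110 g

1110 g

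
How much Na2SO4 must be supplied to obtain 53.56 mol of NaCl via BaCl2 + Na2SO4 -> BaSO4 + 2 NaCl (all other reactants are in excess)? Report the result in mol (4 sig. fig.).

n(NaCl) = 53.56 mol
n(Na2SO4) = (1/2) × 53.56 = 26.78 mol

26.78 mol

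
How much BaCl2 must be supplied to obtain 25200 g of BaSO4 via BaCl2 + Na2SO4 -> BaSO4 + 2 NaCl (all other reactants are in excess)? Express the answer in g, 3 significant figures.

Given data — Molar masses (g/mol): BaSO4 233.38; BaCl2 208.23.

n(BaSO4) = 25200 / 233.38 = 108.0 mol
n(BaCl2) = (1/1) × 108.0 = 108.0 mol
mass = 108.0 × 208.23 = 22490 g

22500 g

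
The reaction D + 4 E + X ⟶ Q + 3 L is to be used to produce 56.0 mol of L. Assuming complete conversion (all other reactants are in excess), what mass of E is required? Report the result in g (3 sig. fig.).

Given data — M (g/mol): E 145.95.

n(L) = 56.00 mol
n(E) = (4/3) × 56.00 = 74.67 mol
mass = 74.67 × 145.95 = 10900 g

10900 g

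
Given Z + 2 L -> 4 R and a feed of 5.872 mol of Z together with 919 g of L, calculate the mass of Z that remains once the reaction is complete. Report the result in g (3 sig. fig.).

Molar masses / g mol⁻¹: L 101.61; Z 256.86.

347 g

n(Z) = 5.872 mol
n(L) = 919.0 / 101.61 = 9.044 mol
n/ν → Z: 5.872, L: 4.522; L is limiting.
Z consumed = (1/2) × 9.044 = 4.522 mol
Z remaining = 5.872 − 4.522 = 1.350 mol
mass = 1.350 × 256.86 = 346.8 g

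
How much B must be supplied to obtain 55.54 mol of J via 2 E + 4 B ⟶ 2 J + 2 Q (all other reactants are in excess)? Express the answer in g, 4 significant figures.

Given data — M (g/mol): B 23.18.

n(J) = 55.54 mol
n(B) = (4/2) × 55.54 = 111.1 mol
mass = 111.1 × 23.18 = 2575 g

2575 g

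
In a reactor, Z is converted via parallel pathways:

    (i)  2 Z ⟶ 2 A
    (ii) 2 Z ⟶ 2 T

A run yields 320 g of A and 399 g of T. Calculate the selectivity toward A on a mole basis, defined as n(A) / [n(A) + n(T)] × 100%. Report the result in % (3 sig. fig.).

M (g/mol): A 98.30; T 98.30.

44.5 %

n(A) = 320 / 98.30 = 3.255 mol
n(T) = 399 / 98.30 = 4.059 mol
selectivity = 3.255/(3.255+4.059) × 100 = 44.50 %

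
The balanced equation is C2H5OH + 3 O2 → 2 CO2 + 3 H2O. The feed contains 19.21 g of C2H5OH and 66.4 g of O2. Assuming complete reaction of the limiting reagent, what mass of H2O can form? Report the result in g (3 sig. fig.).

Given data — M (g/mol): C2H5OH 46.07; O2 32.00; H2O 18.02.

22.5 g

n(C2H5OH) = 19.21 / 46.07 = 0.4170 mol
n(O2) = 66.40 / 32.00 = 2.075 mol
n/ν for C2H5OH = 0.4170/1 = 0.4170
n/ν for O2 = 2.075/3 = 0.6917
Smallest n/ν is C2H5OH → limiting reagent.
n(H2O) = (3/1) × 0.4170 = 1.251 mol
mass = 1.251 × 18.02 = 22.54 g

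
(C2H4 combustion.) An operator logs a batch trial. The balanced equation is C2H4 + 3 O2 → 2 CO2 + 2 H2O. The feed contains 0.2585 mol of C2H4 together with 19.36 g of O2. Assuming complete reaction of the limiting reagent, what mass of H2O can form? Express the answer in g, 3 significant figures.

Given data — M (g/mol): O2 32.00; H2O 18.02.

n(C2H4) = 0.2585 mol
n(O2) = 19.36 / 32.00 = 0.6050 mol
n/ν for C2H4 = 0.2585/1 = 0.2585
n/ν for O2 = 0.6050/3 = 0.2017
Smallest n/ν is O2 → limiting reagent.
n(H2O) = (2/3) × 0.6050 = 0.4033 mol
mass = 0.4033 × 18.02 = 7.267 g

7.27 g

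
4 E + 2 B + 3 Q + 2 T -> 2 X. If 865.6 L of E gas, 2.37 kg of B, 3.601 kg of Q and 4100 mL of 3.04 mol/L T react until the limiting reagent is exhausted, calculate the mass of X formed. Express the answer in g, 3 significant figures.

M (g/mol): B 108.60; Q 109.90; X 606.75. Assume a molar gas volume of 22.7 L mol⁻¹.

n(E) = 865.6 / 22.7 = 38.13 mol
n(B) = 2.370×1000 / 108.60 = 21.82 mol
n(Q) = 3.601×1000 / 109.90 = 32.77 mol
n(T) = 3.04 × 4100/1000 = 12.46 mol
n/ν for E = 38.13/4 = 9.533
n/ν for B = 21.82/2 = 10.91
n/ν for Q = 32.77/3 = 10.92
n/ν for T = 12.46/2 = 6.230
Smallest n/ν is T → limiting reagent.
n(X) = (2/2) × 12.46 = 12.46 mol
mass = 12.46 × 606.75 = 7560 g

7560 g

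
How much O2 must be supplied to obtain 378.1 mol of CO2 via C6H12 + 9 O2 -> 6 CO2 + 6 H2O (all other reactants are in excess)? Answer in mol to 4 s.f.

567.2 mol

n(CO2) = 378.1 mol
n(O2) = (9/6) × 378.1 = 567.2 mol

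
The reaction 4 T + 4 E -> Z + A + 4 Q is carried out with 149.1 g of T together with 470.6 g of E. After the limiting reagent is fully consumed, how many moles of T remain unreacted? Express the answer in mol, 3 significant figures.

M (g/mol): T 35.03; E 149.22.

n(T) = 149.1 / 35.03 = 4.256 mol
n(E) = 470.6 / 149.22 = 3.154 mol
n/ν → T: 1.064, E: 0.7885; E is limiting.
T consumed = (4/4) × 3.154 = 3.154 mol
T remaining = 4.256 − 3.154 = 1.102 mol

1.10 mol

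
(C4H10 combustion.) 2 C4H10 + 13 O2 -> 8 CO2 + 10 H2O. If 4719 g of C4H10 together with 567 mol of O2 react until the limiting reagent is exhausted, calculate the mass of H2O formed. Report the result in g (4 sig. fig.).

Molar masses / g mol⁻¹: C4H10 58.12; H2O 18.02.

n(C4H10) = 4719 / 58.12 = 81.19 mol
n(O2) = 567.0 mol
n/ν for C4H10 = 81.19/2 = 40.60
n/ν for O2 = 567.0/13 = 43.62
Smallest n/ν is C4H10 → limiting reagent.
n(H2O) = (10/2) × 81.19 = 406.0 mol
mass = 406.0 × 18.02 = 7316 g

7316 g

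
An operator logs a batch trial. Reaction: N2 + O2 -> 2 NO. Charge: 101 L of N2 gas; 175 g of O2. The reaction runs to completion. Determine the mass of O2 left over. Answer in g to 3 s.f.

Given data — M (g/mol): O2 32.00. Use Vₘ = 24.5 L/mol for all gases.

43.1 g

n(N2) = 101.0 / 24.5 = 4.122 mol
n(O2) = 175.0 / 32.00 = 5.469 mol
n/ν → N2: 4.122, O2: 5.469; N2 is limiting.
O2 consumed = (1/1) × 4.122 = 4.122 mol
O2 remaining = 5.469 − 4.122 = 1.347 mol
mass = 1.347 × 32.00 = 43.10 g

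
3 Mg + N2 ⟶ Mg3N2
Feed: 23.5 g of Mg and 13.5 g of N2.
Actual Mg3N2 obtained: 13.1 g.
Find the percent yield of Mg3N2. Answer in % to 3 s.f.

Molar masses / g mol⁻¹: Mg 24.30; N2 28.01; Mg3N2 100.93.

40.3 %

n(Mg) = 23.50 / 24.30 = 0.9671 mol
n(N2) = 13.50 / 28.01 = 0.4820 mol
n/ν for Mg = 0.9671/3 = 0.3224
n/ν for N2 = 0.4820/1 = 0.4820
Smallest n/ν is Mg → limiting reagent.
theoretical n(Mg3N2) = (1/3) × 0.9671 = 0.3224 mol → 32.54 g
% yield = 13.1 / 32.54 × 100 = 40.26 %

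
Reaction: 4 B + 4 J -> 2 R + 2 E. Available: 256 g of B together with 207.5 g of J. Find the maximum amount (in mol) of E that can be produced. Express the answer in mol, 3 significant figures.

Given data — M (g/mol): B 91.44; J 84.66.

n(B) = 256.0 / 91.44 = 2.800 mol
n(J) = 207.5 / 84.66 = 2.451 mol
n/ν → B: 0.7000, J: 0.6128; J is limiting.
n(E) = (2/4) × 2.451 = 1.226 mol

1.23 mol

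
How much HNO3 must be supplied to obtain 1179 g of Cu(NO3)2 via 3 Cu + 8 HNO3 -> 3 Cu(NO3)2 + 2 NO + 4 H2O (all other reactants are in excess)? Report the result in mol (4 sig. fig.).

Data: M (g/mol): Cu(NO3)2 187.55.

16.76 mol

n(Cu(NO3)2) = 1179 / 187.55 = 6.286 mol
n(HNO3) = (8/3) × 6.286 = 16.76 mol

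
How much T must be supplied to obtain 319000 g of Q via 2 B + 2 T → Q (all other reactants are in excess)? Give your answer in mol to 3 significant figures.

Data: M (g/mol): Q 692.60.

921 mol

n(Q) = 319000 / 692.60 = 460.6 mol
n(T) = (2/1) × 460.6 = 921.2 mol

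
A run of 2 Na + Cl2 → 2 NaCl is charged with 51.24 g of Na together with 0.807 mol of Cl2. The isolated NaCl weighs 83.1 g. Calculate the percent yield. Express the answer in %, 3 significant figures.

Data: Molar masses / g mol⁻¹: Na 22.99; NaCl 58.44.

88.1 %

n(Na) = 51.24 / 22.99 = 2.229 mol
n(Cl2) = 0.8070 mol
n/ν for Na = 2.229/2 = 1.115
n/ν for Cl2 = 0.8070/1 = 0.8070
Smallest n/ν is Cl2 → limiting reagent.
theoretical n(NaCl) = (2/1) × 0.8070 = 1.614 mol → 94.32 g
% yield = 83.1 / 94.32 × 100 = 88.10 %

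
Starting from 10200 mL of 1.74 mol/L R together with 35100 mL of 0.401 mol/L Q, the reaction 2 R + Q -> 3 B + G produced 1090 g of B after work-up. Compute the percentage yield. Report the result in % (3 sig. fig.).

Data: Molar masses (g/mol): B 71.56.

57.2 %

n(R) = 1.74 × 10200/1000 = 17.75 mol
n(Q) = 0.401 × 35100/1000 = 14.08 mol
n/ν for R = 17.75/2 = 8.875
n/ν for Q = 14.08/1 = 14.08
Smallest n/ν is R → limiting reagent.
theoretical n(B) = (3/2) × 17.75 = 26.63 mol → 1906 g
% yield = 1090 / 1906 × 100 = 57.19 %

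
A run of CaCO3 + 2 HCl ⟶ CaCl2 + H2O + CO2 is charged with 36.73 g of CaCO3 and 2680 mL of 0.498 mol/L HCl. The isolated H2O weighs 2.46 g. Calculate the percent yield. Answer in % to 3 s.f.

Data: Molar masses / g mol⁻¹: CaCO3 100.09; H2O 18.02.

37.2 %

n(CaCO3) = 36.73 / 100.09 = 0.3670 mol
n(HCl) = 0.498 × 2680/1000 = 1.335 mol
n/ν for CaCO3 = 0.3670/1 = 0.3670
n/ν for HCl = 1.335/2 = 0.6675
Smallest n/ν is CaCO3 → limiting reagent.
theoretical n(H2O) = (1/1) × 0.3670 = 0.3670 mol → 6.613 g
% yield = 2.46 / 6.613 × 100 = 37.20 %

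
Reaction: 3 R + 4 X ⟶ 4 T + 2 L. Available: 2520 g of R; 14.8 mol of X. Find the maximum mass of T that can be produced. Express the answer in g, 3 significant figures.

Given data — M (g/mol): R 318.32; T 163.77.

1730 g

n(R) = 2520 / 318.32 = 7.917 mol
n(X) = 14.80 mol
n/ν → R: 2.639, X: 3.700; R is limiting.
n(T) = (4/3) × 7.917 = 10.56 mol
mass = 10.56 × 163.77 = 1729 g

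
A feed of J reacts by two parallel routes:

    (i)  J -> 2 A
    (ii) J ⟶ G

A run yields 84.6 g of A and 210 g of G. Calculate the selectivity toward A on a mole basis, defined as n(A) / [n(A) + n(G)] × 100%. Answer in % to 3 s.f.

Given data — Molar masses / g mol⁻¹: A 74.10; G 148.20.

n(A) = 84.6 / 74.10 = 1.142 mol
n(G) = 210 / 148.20 = 1.417 mol
selectivity = 1.142/(1.142+1.417) × 100 = 44.63 %

44.6 %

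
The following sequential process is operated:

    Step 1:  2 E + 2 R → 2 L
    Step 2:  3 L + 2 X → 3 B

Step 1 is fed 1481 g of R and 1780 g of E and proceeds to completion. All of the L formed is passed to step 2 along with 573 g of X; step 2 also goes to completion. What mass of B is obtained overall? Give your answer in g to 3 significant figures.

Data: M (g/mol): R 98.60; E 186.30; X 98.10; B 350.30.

3070 g

Step 1:
n(R) = 1481 / 98.60 = 15.02 mol
n(E) = 1780 / 186.30 = 9.554 mol
n/ν for R = 15.02/2 = 7.510
n/ν for E = 9.554/2 = 4.777
Smallest n/ν is E → limiting reagent.
n(L) produced = (2/2) × 9.554 = 9.554 mol
Step 2:
n(L) available = 9.554 mol
n(X) = 573.0 / 98.10 = 5.841 mol
n/ν for L = 9.554/3 = 3.185
n/ν for X = 5.841/2 = 2.921
Smallest n/ν is X → limiting reagent.
n(B) = (3/2) × 5.841 = 8.762 mol
mass = 8.762 × 350.30 = 3069 g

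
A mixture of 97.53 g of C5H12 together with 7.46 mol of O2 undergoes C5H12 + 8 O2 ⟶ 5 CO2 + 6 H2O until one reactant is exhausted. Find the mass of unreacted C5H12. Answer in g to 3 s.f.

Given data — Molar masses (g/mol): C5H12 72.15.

30.3 g

n(C5H12) = 97.53 / 72.15 = 1.352 mol
n(O2) = 7.460 mol
n/ν → C5H12: 1.352, O2: 0.9325; O2 is limiting.
C5H12 consumed = (1/8) × 7.460 = 0.9325 mol
C5H12 remaining = 1.352 − 0.9325 = 0.4195 mol
mass = 0.4195 × 72.15 = 30.27 g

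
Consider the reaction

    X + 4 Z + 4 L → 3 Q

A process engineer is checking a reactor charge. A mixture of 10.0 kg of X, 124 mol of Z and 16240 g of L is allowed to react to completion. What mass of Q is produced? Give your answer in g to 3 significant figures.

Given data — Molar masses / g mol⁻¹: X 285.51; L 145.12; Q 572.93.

48100 g

n(X) = 10.00×1000 / 285.51 = 35.03 mol
n(Z) = 124.0 mol
n(L) = 16240 / 145.12 = 111.9 mol
n/ν for X = 35.03/1 = 35.03
n/ν for Z = 124.0/4 = 31.00
n/ν for L = 111.9/4 = 27.98
Smallest n/ν is L → limiting reagent.
n(Q) = (3/4) × 111.9 = 83.93 mol
mass = 83.93 × 572.93 = 48090 g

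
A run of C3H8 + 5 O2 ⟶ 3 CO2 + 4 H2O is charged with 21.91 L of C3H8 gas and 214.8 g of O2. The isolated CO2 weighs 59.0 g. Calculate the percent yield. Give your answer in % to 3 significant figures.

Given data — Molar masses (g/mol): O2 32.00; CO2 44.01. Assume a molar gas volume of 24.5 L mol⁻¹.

n(C3H8) = 21.91 / 24.5 = 0.8943 mol
n(O2) = 214.8 / 32.00 = 6.713 mol
n/ν for C3H8 = 0.8943/1 = 0.8943
n/ν for O2 = 6.713/5 = 1.343
Smallest n/ν is C3H8 → limiting reagent.
theoretical n(CO2) = (3/1) × 0.8943 = 2.683 mol → 118.1 g
% yield = 59.0 / 118.1 × 100 = 49.96 %

50.0 %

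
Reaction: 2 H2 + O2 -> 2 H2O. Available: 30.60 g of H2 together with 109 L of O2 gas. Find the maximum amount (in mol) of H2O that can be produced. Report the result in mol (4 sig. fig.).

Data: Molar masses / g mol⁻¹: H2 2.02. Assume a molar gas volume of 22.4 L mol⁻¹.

9.732 mol

n(H2) = 30.60 / 2.02 = 15.15 mol
n(O2) = 109.0 / 22.4 = 4.866 mol
n/ν for H2 = 15.15/2 = 7.575
n/ν for O2 = 4.866/1 = 4.866
Smallest n/ν is O2 → limiting reagent.
n(H2O) = (2/1) × 4.866 = 9.732 mol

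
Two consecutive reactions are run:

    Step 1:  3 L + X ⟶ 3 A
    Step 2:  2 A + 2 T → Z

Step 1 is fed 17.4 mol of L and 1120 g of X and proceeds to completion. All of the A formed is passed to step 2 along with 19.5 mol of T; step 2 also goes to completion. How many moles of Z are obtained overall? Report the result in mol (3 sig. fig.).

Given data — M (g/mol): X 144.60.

Step 1:
n(L) = 17.40 mol
n(X) = 1120 / 144.60 = 7.746 mol
n/ν for L = 17.40/3 = 5.800
n/ν for X = 7.746/1 = 7.746
Smallest n/ν is L → limiting reagent.
n(A) produced = (3/3) × 17.40 = 17.40 mol
Step 2:
n(A) available = 17.40 mol
n(T) = 19.50 mol
n/ν for A = 17.40/2 = 8.700
n/ν for T = 19.50/2 = 9.750
Smallest n/ν is A → limiting reagent.
n(Z) = (1/2) × 17.40 = 8.700 mol

8.70 mol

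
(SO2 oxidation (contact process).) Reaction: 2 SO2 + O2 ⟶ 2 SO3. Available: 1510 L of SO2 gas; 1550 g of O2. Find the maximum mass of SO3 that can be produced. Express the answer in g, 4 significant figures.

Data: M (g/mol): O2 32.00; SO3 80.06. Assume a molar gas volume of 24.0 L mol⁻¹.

5037 g

n(SO2) = 1510 / 24.0 = 62.92 mol
n(O2) = 1550 / 32.00 = 48.44 mol
n/ν for SO2 = 62.92/2 = 31.46
n/ν for O2 = 48.44/1 = 48.44
Smallest n/ν is SO2 → limiting reagent.
n(SO3) = (2/2) × 62.92 = 62.92 mol
mass = 62.92 × 80.06 = 5037 g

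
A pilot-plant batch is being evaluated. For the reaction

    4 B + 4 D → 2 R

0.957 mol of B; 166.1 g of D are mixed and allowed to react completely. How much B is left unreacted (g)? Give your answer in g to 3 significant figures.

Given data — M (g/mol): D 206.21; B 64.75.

n(B) = 0.9570 mol
n(D) = 166.1 / 206.21 = 0.8055 mol
n/ν → B: 0.2393, D: 0.2014; D is limiting.
B consumed = (4/4) × 0.8055 = 0.8055 mol
B remaining = 0.9570 − 0.8055 = 0.1515 mol
mass = 0.1515 × 64.75 = 9.810 g

9.81 g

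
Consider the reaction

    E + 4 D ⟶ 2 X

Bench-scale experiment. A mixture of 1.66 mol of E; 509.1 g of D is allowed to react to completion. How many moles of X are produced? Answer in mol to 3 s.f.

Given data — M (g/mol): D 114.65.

2.22 mol

n(E) = 1.660 mol
n(D) = 509.1 / 114.65 = 4.440 mol
n/ν for E = 1.660/1 = 1.660
n/ν for D = 4.440/4 = 1.110
Smallest n/ν is D → limiting reagent.
n(X) = (2/4) × 4.440 = 2.220 mol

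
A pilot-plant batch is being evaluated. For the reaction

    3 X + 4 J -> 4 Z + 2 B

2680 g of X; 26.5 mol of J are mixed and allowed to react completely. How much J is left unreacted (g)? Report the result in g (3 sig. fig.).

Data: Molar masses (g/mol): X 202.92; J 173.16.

1540 g

n(X) = 2680 / 202.92 = 13.21 mol
n(J) = 26.50 mol
n/ν → X: 4.403, J: 6.625; X is limiting.
J consumed = (4/3) × 13.21 = 17.61 mol
J remaining = 26.50 − 17.61 = 8.890 mol
mass = 8.890 × 173.16 = 1539 g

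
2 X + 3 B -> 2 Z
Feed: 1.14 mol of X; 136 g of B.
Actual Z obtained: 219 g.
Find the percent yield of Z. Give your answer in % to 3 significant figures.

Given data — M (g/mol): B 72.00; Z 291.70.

n(X) = 1.140 mol
n(B) = 136.0 / 72.00 = 1.889 mol
n/ν → X: 0.5700, B: 0.6297; X is limiting.
theoretical n(Z) = (2/2) × 1.140 = 1.140 mol → 332.5 g
% yield = 219 / 332.5 × 100 = 65.86 %

65.9 %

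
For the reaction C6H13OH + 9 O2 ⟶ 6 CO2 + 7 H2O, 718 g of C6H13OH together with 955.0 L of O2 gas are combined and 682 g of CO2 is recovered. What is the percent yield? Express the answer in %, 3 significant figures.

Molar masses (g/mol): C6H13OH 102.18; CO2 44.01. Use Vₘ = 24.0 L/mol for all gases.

58.4 %

n(C6H13OH) = 718.0 / 102.18 = 7.027 mol
n(O2) = 955.0 / 24.0 = 39.79 mol
n/ν for C6H13OH = 7.027/1 = 7.027
n/ν for O2 = 39.79/9 = 4.421
Smallest n/ν is O2 → limiting reagent.
theoretical n(CO2) = (6/9) × 39.79 = 26.53 mol → 1168 g
% yield = 682 / 1168 × 100 = 58.39 %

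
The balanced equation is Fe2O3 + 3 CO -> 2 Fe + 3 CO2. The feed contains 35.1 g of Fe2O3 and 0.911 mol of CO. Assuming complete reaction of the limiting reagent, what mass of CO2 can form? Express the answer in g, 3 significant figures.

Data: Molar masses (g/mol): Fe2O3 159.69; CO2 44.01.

29.0 g

n(Fe2O3) = 35.10 / 159.69 = 0.2198 mol
n(CO) = 0.9110 mol
n/ν → Fe2O3: 0.2198, CO: 0.3037; Fe2O3 is limiting.
n(CO2) = (3/1) × 0.2198 = 0.6594 mol
mass = 0.6594 × 44.01 = 29.02 g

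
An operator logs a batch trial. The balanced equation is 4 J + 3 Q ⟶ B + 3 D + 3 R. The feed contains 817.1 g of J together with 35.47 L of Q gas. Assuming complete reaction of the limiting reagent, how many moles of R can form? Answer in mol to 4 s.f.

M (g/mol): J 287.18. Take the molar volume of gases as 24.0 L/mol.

n(J) = 817.1 / 287.18 = 2.845 mol
n(Q) = 35.47 / 24.0 = 1.478 mol
n/ν for J = 2.845/4 = 0.7113
n/ν for Q = 1.478/3 = 0.4927
Smallest n/ν is Q → limiting reagent.
n(R) = (3/3) × 1.478 = 1.478 mol

1.478 mol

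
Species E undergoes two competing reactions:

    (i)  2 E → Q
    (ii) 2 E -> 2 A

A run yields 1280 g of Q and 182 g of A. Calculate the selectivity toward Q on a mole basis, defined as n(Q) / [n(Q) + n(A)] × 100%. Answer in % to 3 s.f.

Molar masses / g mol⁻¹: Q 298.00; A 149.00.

77.9 %

n(Q) = 1280 / 298.00 = 4.295 mol
n(A) = 182 / 149.00 = 1.221 mol
selectivity = 4.295/(4.295+1.221) × 100 = 77.86 %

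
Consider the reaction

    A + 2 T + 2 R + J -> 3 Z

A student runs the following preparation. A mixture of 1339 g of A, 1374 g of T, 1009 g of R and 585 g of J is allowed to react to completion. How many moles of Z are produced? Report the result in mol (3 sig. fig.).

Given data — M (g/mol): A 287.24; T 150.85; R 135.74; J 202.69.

8.66 mol

n(A) = 1339 / 287.24 = 4.662 mol
n(T) = 1374 / 150.85 = 9.108 mol
n(R) = 1009 / 135.74 = 7.433 mol
n(J) = 585.0 / 202.69 = 2.886 mol
n/ν for A = 4.662/1 = 4.662
n/ν for T = 9.108/2 = 4.554
n/ν for R = 7.433/2 = 3.717
n/ν for J = 2.886/1 = 2.886
Smallest n/ν is J → limiting reagent.
n(Z) = (3/1) × 2.886 = 8.658 mol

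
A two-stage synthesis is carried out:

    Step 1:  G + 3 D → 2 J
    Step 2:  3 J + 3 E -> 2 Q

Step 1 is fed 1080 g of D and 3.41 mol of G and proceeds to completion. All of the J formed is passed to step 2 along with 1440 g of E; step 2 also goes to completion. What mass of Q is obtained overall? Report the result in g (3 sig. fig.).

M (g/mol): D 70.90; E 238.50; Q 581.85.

Step 1:
n(D) = 1080 / 70.90 = 15.23 mol
n(G) = 3.410 mol
n/ν for D = 15.23/3 = 5.077
n/ν for G = 3.410/1 = 3.410
Smallest n/ν is G → limiting reagent.
n(J) produced = (2/1) × 3.410 = 6.820 mol
Step 2:
n(J) available = 6.820 mol
n(E) = 1440 / 238.50 = 6.038 mol
n/ν for J = 6.820/3 = 2.273
n/ν for E = 6.038/3 = 2.013
Smallest n/ν is E → limiting reagent.
n(Q) = (2/3) × 6.038 = 4.025 mol
mass = 4.025 × 581.85 = 2342 g

2340 g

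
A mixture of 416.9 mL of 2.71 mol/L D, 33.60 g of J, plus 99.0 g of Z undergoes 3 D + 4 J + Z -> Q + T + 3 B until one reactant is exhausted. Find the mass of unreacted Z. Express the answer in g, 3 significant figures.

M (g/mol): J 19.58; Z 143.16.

45.1 g

n(D) = 2.71 × 416.9/1000 = 1.130 mol
n(J) = 33.60 / 19.58 = 1.716 mol
n(Z) = 99.00 / 143.16 = 0.6915 mol
n/ν → D: 0.3767, J: 0.4290, Z: 0.6915; D is limiting.
Z consumed = (1/3) × 1.130 = 0.3767 mol
Z remaining = 0.6915 − 0.3767 = 0.3148 mol
mass = 0.3148 × 143.16 = 45.07 g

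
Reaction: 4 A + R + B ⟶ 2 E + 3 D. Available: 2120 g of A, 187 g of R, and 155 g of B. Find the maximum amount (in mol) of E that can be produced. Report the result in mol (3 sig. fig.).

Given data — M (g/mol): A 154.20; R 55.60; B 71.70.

n(A) = 2120 / 154.20 = 13.75 mol
n(R) = 187.0 / 55.60 = 3.363 mol
n(B) = 155.0 / 71.70 = 2.162 mol
n/ν for A = 13.75/4 = 3.438
n/ν for R = 3.363/1 = 3.363
n/ν for B = 2.162/1 = 2.162
Smallest n/ν is B → limiting reagent.
n(E) = (2/1) × 2.162 = 4.324 mol

4.32 mol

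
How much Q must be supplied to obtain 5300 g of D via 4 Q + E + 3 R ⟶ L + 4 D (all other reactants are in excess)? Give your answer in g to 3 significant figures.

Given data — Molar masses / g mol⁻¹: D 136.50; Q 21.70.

843 g

n(D) = 5300 / 136.50 = 38.83 mol
n(Q) = (4/4) × 38.83 = 38.83 mol
mass = 38.83 × 21.70 = 842.6 g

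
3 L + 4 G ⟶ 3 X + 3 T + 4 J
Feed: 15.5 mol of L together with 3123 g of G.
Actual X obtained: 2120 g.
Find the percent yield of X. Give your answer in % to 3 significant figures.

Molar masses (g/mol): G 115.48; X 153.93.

n(L) = 15.50 mol
n(G) = 3123 / 115.48 = 27.04 mol
n/ν → L: 5.167, G: 6.760; L is limiting.
theoretical n(X) = (3/3) × 15.50 = 15.50 mol → 2386 g
% yield = 2120 / 2386 × 100 = 88.85 %

88.9 %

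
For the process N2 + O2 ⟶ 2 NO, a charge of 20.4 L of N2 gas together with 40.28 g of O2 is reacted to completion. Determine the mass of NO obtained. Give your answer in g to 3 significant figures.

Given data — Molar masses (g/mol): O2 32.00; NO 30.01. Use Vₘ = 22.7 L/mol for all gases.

53.9 g

n(N2) = 20.40 / 22.7 = 0.8987 mol
n(O2) = 40.28 / 32.00 = 1.259 mol
n/ν for N2 = 0.8987/1 = 0.8987
n/ν for O2 = 1.259/1 = 1.259
Smallest n/ν is N2 → limiting reagent.
n(NO) = (2/1) × 0.8987 = 1.797 mol
mass = 1.797 × 30.01 = 53.93 g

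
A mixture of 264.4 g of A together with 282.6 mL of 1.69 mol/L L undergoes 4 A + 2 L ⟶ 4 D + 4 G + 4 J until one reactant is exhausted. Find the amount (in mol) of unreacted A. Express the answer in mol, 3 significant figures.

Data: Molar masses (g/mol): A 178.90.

0.523 mol

n(A) = 264.4 / 178.90 = 1.478 mol
n(L) = 1.69 × 282.6/1000 = 0.4776 mol
n/ν for A = 1.478/4 = 0.3695
n/ν for L = 0.4776/2 = 0.2388
Smallest n/ν is L → limiting reagent.
A consumed = (4/2) × 0.4776 = 0.9552 mol
A remaining = 1.478 − 0.9552 = 0.5228 mol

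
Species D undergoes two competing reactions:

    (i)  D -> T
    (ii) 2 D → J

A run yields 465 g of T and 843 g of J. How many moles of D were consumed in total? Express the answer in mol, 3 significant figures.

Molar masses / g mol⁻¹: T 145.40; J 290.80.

n(T) = 465 / 145.40 = 3.198 mol
n(J) = 843 / 290.80 = 2.899 mol
n(D) via (i) = (1/1)×3.198 = 3.198 mol
n(D) via (ii) = (2/1)×2.899 = 5.798 mol
total n(D) = 3.198 + 5.798 = 8.996 mol

9.00 mol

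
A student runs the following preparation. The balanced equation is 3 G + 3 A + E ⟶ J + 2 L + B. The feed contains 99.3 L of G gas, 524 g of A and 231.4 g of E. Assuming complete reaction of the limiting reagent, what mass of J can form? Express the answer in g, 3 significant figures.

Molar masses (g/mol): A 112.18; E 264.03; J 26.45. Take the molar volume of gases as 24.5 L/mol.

23.2 g

n(G) = 99.30 / 24.5 = 4.053 mol
n(A) = 524.0 / 112.18 = 4.671 mol
n(E) = 231.4 / 264.03 = 0.8764 mol
n/ν for G = 4.053/3 = 1.351
n/ν for A = 4.671/3 = 1.557
n/ν for E = 0.8764/1 = 0.8764
Smallest n/ν is E → limiting reagent.
n(J) = (1/1) × 0.8764 = 0.8764 mol
mass = 0.8764 × 26.45 = 23.18 g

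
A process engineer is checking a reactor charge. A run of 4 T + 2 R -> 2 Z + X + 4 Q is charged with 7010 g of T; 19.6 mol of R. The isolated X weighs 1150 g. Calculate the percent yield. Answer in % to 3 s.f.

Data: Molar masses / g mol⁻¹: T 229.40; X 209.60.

71.8 %

n(T) = 7010 / 229.40 = 30.56 mol
n(R) = 19.60 mol
n/ν for T = 30.56/4 = 7.640
n/ν for R = 19.60/2 = 9.800
Smallest n/ν is T → limiting reagent.
theoretical n(X) = (1/4) × 30.56 = 7.640 mol → 1601 g
% yield = 1150 / 1601 × 100 = 71.83 %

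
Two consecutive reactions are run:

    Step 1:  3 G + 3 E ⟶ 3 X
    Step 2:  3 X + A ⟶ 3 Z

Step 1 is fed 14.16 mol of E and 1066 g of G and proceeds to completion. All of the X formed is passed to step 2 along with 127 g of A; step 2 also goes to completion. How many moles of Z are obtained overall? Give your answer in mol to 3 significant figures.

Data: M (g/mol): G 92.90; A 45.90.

8.30 mol

Step 1:
n(E) = 14.16 mol
n(G) = 1066 / 92.90 = 11.47 mol
n/ν for E = 14.16/3 = 4.720
n/ν for G = 11.47/3 = 3.823
Smallest n/ν is G → limiting reagent.
n(X) produced = (3/3) × 11.47 = 11.47 mol
Step 2:
n(X) available = 11.47 mol
n(A) = 127.0 / 45.90 = 2.767 mol
n/ν for X = 11.47/3 = 3.823
n/ν for A = 2.767/1 = 2.767
Smallest n/ν is A → limiting reagent.
n(Z) = (3/1) × 2.767 = 8.301 mol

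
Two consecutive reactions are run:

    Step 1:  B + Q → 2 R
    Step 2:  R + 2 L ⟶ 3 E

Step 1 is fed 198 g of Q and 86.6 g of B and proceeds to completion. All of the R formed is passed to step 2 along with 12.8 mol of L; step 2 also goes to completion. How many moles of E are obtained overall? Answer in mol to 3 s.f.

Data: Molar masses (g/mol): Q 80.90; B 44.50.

Step 1:
n(Q) = 198.0 / 80.90 = 2.447 mol
n(B) = 86.60 / 44.50 = 1.946 mol
n/ν for Q = 2.447/1 = 2.447
n/ν for B = 1.946/1 = 1.946
Smallest n/ν is B → limiting reagent.
n(R) produced = (2/1) × 1.946 = 3.892 mol
Step 2:
n(R) available = 3.892 mol
n(L) = 12.80 mol
n/ν for R = 3.892/1 = 3.892
n/ν for L = 12.80/2 = 6.400
Smallest n/ν is R → limiting reagent.
n(E) = (3/1) × 3.892 = 11.68 mol

11.7 mol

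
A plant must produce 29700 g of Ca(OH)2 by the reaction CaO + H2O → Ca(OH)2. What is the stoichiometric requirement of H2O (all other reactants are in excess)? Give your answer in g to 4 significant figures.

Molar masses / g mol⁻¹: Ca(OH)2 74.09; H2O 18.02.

n(Ca(OH)2) = 29700 / 74.09 = 400.9 mol
n(H2O) = (1/1) × 400.9 = 400.9 mol
mass = 400.9 × 18.02 = 7224 g

7224 g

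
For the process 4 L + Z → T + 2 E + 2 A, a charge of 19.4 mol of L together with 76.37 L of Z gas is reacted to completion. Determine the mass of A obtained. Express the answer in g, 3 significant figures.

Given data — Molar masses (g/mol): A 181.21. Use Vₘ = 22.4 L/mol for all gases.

1240 g

n(L) = 19.40 mol
n(Z) = 76.37 / 22.4 = 3.409 mol
n/ν for L = 19.40/4 = 4.850
n/ν for Z = 3.409/1 = 3.409
Smallest n/ν is Z → limiting reagent.
n(A) = (2/1) × 3.409 = 6.818 mol
mass = 6.818 × 181.21 = 1235 g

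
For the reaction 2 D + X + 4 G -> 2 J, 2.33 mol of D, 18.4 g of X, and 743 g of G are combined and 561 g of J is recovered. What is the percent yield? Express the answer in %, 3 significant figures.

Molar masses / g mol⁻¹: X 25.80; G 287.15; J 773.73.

n(D) = 2.330 mol
n(X) = 18.40 / 25.80 = 0.7132 mol
n(G) = 743.0 / 287.15 = 2.587 mol
n/ν → D: 1.165, X: 0.7132, G: 0.6468; G is limiting.
theoretical n(J) = (2/4) × 2.587 = 1.294 mol → 1001 g
% yield = 561 / 1001 × 100 = 56.04 %

56.0 %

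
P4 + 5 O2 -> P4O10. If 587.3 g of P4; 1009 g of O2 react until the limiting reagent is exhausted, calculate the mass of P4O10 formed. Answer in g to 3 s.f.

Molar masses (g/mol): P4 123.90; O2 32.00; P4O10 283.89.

n(P4) = 587.3 / 123.90 = 4.740 mol
n(O2) = 1009 / 32.00 = 31.53 mol
n/ν → P4: 4.740, O2: 6.306; P4 is limiting.
n(P4O10) = (1/1) × 4.740 = 4.740 mol
mass = 4.740 × 283.89 = 1346 g

1350 g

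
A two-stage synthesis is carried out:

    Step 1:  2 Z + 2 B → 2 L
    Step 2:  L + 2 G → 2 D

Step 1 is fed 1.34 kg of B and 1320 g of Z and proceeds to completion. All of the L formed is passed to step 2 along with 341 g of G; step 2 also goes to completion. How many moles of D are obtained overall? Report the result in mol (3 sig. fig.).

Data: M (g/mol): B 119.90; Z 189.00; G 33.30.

Step 1:
n(B) = 1.340×1000 / 119.90 = 11.18 mol
n(Z) = 1320 / 189.00 = 6.984 mol
n/ν for B = 11.18/2 = 5.590
n/ν for Z = 6.984/2 = 3.492
Smallest n/ν is Z → limiting reagent.
n(L) produced = (2/2) × 6.984 = 6.984 mol
Step 2:
n(L) available = 6.984 mol
n(G) = 341.0 / 33.30 = 10.24 mol
n/ν for L = 6.984/1 = 6.984
n/ν for G = 10.24/2 = 5.120
Smallest n/ν is G → limiting reagent.
n(D) = (2/2) × 10.24 = 10.24 mol

10.2 mol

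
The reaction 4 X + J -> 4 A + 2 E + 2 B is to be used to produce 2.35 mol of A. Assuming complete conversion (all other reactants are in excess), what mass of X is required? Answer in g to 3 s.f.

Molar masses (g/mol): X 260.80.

613 g

n(A) = 2.350 mol
n(X) = (4/4) × 2.350 = 2.350 mol
mass = 2.350 × 260.80 = 612.9 g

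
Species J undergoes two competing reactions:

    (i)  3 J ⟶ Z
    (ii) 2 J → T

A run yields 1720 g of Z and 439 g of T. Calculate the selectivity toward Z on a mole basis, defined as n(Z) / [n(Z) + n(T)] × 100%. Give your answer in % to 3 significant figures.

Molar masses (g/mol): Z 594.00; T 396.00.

n(Z) = 1720 / 594.00 = 2.896 mol
n(T) = 439 / 396.00 = 1.109 mol
selectivity = 2.896/(2.896+1.109) × 100 = 72.31 %

72.3 %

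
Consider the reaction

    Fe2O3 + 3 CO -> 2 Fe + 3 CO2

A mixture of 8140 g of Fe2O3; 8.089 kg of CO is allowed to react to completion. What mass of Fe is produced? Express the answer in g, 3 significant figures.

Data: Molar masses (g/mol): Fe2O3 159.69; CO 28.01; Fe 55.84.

5690 g

n(Fe2O3) = 8140 / 159.69 = 50.97 mol
n(CO) = 8.089×1000 / 28.01 = 288.8 mol
n/ν for Fe2O3 = 50.97/1 = 50.97
n/ν for CO = 288.8/3 = 96.27
Smallest n/ν is Fe2O3 → limiting reagent.
n(Fe) = (2/1) × 50.97 = 101.9 mol
mass = 101.9 × 55.84 = 5690 g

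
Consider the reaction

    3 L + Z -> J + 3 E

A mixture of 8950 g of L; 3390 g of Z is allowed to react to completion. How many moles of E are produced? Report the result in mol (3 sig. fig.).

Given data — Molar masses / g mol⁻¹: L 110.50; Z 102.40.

n(L) = 8950 / 110.50 = 81.00 mol
n(Z) = 3390 / 102.40 = 33.11 mol
n/ν for L = 81.00/3 = 27.00
n/ν for Z = 33.11/1 = 33.11
Smallest n/ν is L → limiting reagent.
n(E) = (3/3) × 81.00 = 81.00 mol

81.0 mol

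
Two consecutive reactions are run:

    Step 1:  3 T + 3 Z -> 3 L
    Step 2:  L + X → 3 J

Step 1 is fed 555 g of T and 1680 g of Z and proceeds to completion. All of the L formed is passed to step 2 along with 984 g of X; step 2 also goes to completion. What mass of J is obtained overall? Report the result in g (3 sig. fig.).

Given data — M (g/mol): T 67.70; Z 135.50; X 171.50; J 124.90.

Step 1:
n(T) = 555.0 / 67.70 = 8.198 mol
n(Z) = 1680 / 135.50 = 12.40 mol
n/ν → T: 2.733, Z: 4.133; T is limiting.
n(L) produced = (3/3) × 8.198 = 8.198 mol
Step 2:
n(L) available = 8.198 mol
n(X) = 984.0 / 171.50 = 5.738 mol
n/ν → L: 8.198, X: 5.738; X is limiting.
n(J) = (3/1) × 5.738 = 17.21 mol
mass = 17.21 × 124.90 = 2150 g

2150 g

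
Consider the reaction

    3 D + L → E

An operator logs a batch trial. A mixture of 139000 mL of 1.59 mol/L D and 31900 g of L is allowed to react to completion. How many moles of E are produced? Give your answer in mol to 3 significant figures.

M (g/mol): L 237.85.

n(D) = 1.59 × 139000/1000 = 221.0 mol
n(L) = 31900 / 237.85 = 134.1 mol
n/ν for D = 221.0/3 = 73.67
n/ν for L = 134.1/1 = 134.1
Smallest n/ν is D → limiting reagent.
n(E) = (1/3) × 221.0 = 73.67 mol

73.7 mol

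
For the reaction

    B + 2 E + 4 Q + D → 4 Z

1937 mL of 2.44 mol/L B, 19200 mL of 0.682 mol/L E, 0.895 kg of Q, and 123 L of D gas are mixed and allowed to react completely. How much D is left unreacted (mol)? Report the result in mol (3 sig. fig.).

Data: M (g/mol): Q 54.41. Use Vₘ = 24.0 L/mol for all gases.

n(B) = 2.44 × 1937/1000 = 4.726 mol
n(E) = 0.682 × 19200/1000 = 13.09 mol
n(Q) = 0.8950×1000 / 54.41 = 16.45 mol
n(D) = 123.0 / 24.0 = 5.125 mol
n/ν for B = 4.726/1 = 4.726
n/ν for E = 13.09/2 = 6.545
n/ν for Q = 16.45/4 = 4.113
n/ν for D = 5.125/1 = 5.125
Smallest n/ν is Q → limiting reagent.
D consumed = (1/4) × 16.45 = 4.113 mol
D remaining = 5.125 − 4.113 = 1.012 mol

1.01 mol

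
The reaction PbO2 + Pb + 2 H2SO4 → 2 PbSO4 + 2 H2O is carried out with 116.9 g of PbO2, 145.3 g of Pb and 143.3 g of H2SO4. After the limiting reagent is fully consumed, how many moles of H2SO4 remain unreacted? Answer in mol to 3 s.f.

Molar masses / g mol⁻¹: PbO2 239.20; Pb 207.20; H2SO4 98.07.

n(PbO2) = 116.9 / 239.20 = 0.4887 mol
n(Pb) = 145.3 / 207.20 = 0.7013 mol
n(H2SO4) = 143.3 / 98.07 = 1.461 mol
n/ν for PbO2 = 0.4887/1 = 0.4887
n/ν for Pb = 0.7013/1 = 0.7013
n/ν for H2SO4 = 1.461/2 = 0.7305
Smallest n/ν is PbO2 → limiting reagent.
H2SO4 consumed = (2/1) × 0.4887 = 0.9774 mol
H2SO4 remaining = 1.461 − 0.9774 = 0.4836 mol

0.484 mol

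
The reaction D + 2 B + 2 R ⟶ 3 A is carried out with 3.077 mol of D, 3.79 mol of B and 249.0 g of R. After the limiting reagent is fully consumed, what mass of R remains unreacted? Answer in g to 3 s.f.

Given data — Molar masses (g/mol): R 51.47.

n(D) = 3.077 mol
n(B) = 3.790 mol
n(R) = 249.0 / 51.47 = 4.838 mol
n/ν for D = 3.077/1 = 3.077
n/ν for B = 3.790/2 = 1.895
n/ν for R = 4.838/2 = 2.419
Smallest n/ν is B → limiting reagent.
R consumed = (2/2) × 3.790 = 3.790 mol
R remaining = 4.838 − 3.790 = 1.048 mol
mass = 1.048 × 51.47 = 53.94 g

53.9 g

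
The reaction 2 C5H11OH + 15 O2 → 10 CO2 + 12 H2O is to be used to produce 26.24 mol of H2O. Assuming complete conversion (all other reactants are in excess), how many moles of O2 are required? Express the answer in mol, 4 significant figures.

32.80 mol

n(H2O) = 26.24 mol
n(O2) = (15/12) × 26.24 = 32.80 mol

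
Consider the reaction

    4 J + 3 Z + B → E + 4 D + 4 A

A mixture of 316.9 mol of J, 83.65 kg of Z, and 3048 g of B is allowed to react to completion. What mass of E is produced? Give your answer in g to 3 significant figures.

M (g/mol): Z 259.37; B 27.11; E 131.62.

10400 g

n(J) = 316.9 mol
n(Z) = 83.65×1000 / 259.37 = 322.5 mol
n(B) = 3048 / 27.11 = 112.4 mol
n/ν → J: 79.23, Z: 107.5, B: 112.4; J is limiting.
n(E) = (1/4) × 316.9 = 79.23 mol
mass = 79.23 × 131.62 = 10430 g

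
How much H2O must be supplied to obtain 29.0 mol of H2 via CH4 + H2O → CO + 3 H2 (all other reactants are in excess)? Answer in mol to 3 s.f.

9.67 mol

n(H2) = 29.00 mol
n(H2O) = (1/3) × 29.00 = 9.667 mol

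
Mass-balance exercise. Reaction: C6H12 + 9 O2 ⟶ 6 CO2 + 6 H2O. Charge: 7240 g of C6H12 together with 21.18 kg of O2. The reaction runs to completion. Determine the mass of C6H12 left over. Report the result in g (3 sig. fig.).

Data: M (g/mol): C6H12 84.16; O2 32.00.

n(C6H12) = 7240 / 84.16 = 86.03 mol
n(O2) = 21.18×1000 / 32.00 = 661.9 mol
n/ν for C6H12 = 86.03/1 = 86.03
n/ν for O2 = 661.9/9 = 73.54
Smallest n/ν is O2 → limiting reagent.
C6H12 consumed = (1/9) × 661.9 = 73.54 mol
C6H12 remaining = 86.03 − 73.54 = 12.49 mol
mass = 12.49 × 84.16 = 1051 g

1050 g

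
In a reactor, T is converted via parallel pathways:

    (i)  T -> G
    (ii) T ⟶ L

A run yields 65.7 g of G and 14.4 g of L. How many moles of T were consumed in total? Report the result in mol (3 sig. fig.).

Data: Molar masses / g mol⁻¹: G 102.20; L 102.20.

n(G) = 65.7 / 102.20 = 0.6429 mol
n(L) = 14.4 / 102.20 = 0.1409 mol
n(T) via (i) = (1/1)×0.6429 = 0.6429 mol
n(T) via (ii) = (1/1)×0.1409 = 0.1409 mol
total n(T) = 0.6429 + 0.1409 = 0.7838 mol

0.784 mol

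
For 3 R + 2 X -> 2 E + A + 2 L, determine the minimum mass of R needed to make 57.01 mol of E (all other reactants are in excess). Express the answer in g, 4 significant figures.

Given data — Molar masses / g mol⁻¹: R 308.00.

n(E) = 57.01 mol
n(R) = (3/2) × 57.01 = 85.52 mol
mass = 85.52 × 308.00 = 26340 g

26340 g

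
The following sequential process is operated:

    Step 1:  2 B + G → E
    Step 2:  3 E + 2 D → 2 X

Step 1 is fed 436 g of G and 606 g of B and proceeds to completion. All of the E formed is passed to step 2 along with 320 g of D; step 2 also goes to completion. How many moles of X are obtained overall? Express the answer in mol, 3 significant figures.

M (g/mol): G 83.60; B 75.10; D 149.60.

2.14 mol

Step 1:
n(G) = 436.0 / 83.60 = 5.215 mol
n(B) = 606.0 / 75.10 = 8.069 mol
n/ν → G: 5.215, B: 4.035; B is limiting.
n(E) produced = (1/2) × 8.069 = 4.035 mol
Step 2:
n(E) available = 4.035 mol
n(D) = 320.0 / 149.60 = 2.139 mol
n/ν → E: 1.345, D: 1.070; D is limiting.
n(X) = (2/2) × 2.139 = 2.139 mol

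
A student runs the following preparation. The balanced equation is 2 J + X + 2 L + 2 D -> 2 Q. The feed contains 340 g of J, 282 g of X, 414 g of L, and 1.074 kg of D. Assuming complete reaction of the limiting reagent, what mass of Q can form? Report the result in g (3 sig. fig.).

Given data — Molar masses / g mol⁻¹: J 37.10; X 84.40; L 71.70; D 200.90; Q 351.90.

n(J) = 340.0 / 37.10 = 9.164 mol
n(X) = 282.0 / 84.40 = 3.341 mol
n(L) = 414.0 / 71.70 = 5.774 mol
n(D) = 1.074×1000 / 200.90 = 5.346 mol
n/ν → J: 4.582, X: 3.341, L: 2.887, D: 2.673; D is limiting.
n(Q) = (2/2) × 5.346 = 5.346 mol
mass = 5.346 × 351.90 = 1881 g

1880 g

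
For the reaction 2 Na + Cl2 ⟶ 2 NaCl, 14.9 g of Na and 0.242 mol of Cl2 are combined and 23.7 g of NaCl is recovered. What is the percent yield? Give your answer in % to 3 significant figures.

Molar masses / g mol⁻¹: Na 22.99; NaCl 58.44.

n(Na) = 14.90 / 22.99 = 0.6481 mol
n(Cl2) = 0.2420 mol
n/ν for Na = 0.6481/2 = 0.3241
n/ν for Cl2 = 0.2420/1 = 0.2420
Smallest n/ν is Cl2 → limiting reagent.
theoretical n(NaCl) = (2/1) × 0.2420 = 0.4840 mol → 28.28 g
% yield = 23.7 / 28.28 × 100 = 83.80 %

83.8 %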